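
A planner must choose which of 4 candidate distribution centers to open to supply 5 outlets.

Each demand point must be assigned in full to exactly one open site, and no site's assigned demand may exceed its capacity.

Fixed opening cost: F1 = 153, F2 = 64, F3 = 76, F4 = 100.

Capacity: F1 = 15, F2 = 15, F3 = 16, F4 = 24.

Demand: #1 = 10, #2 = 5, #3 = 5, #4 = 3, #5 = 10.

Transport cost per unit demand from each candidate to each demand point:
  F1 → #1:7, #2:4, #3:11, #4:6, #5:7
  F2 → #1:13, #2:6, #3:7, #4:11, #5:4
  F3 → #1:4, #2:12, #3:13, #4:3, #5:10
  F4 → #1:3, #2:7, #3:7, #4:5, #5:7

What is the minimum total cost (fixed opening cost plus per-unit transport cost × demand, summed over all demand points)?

314

Open {F2, F4}; cheapest assignment that respects the capacities:
  F2 (cap 15, load 15): #2, #5 — cost 5×6 + 10×4 = 70
  F4 (cap 24, load 18): #1, #3, #4 — cost 10×3 + 5×7 + 3×5 = 80
  Shipping 150, fixed 164 → total 314.
  Any other capacity-feasible assignment to {F2, F4} ships for at least 150.
Compare {F3, F4}: its best feasible assignment gives total 365.
Compare {F2, F3, F4}: its best feasible assignment gives total 384.
Every other set of open sites that can feasibly serve all demand totals ≥ 365 even under its best assignment. Minimum: 314.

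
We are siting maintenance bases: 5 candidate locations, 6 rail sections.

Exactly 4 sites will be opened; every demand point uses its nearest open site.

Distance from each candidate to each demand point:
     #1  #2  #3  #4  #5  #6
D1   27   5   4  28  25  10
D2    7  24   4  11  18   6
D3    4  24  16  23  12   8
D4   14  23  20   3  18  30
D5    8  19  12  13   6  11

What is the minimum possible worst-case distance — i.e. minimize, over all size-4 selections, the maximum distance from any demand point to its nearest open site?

Open {D1, D2, D4, D5}.
  Farthest demand point is #1 at distance 7 (to D2); all others are ≤ 7.
With {D1, D3, D4, D5} the worst case is 8.
With {D1, D2, D3, D5} the worst case is 11.
No size-4 selection achieves below 7.

7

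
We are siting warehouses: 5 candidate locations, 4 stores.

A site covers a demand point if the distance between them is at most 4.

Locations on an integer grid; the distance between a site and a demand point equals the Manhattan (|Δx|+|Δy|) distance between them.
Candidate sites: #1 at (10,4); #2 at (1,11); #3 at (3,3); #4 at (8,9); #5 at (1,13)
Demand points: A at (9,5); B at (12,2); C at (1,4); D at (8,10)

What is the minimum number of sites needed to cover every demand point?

3

Coverage sets (demand points within 4 of each site):
  #1: {A, B}
  #2: {}
  #3: {C}
  #4: {D}
  #5: {}
No 2 sites suffice: every size-2 union leaves at least one demand point uncovered.
But {#1, #3, #4} covers everything, so the minimum is 3.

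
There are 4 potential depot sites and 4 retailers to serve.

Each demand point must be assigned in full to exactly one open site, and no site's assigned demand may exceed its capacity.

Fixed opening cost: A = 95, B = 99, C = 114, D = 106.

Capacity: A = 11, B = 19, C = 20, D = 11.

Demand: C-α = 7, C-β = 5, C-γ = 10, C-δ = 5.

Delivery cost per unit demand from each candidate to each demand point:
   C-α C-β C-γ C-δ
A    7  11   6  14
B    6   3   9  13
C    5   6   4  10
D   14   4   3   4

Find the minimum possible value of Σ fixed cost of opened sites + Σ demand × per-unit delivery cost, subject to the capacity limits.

335

Open {C, D}; cheapest assignment that respects the capacities:
  C (cap 20, load 17): C-α, C-γ — cost 7×5 + 10×4 = 75
  D (cap 11, load 10): C-β, C-δ — cost 5×4 + 5×4 = 40
  Shipping 115, fixed 220 → total 335.
  Any other capacity-feasible assignment to {C, D} ships for at least 115.
Compare {B, D}: its best feasible assignment gives total 357.
Compare {B, C}: its best feasible assignment gives total 360.
Every other set of open sites that can feasibly serve all demand totals ≥ 357 even under its best assignment. Minimum: 335.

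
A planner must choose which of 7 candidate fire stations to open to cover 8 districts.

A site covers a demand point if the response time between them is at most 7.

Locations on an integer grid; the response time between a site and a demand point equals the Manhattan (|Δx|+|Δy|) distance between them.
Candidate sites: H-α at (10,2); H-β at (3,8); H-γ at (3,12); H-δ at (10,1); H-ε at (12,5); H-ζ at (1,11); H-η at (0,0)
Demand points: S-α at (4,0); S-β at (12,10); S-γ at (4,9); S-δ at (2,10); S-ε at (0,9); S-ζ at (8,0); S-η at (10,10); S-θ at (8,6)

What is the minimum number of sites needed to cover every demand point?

Coverage sets (demand points within 7 of each site):
  H-α: {S-ζ, S-θ}
  H-β: {S-γ, S-δ, S-ε, S-θ}
  H-γ: {S-γ, S-δ, S-ε}
  H-δ: {S-α, S-ζ, S-θ}
  H-ε: {S-β, S-η, S-θ}
  H-ζ: {S-γ, S-δ, S-ε}
  H-η: {S-α}
No 2 sites suffice: every size-2 union leaves at least one demand point uncovered.
But {H-β, H-δ, H-ε} covers everything, so the minimum is 3.

3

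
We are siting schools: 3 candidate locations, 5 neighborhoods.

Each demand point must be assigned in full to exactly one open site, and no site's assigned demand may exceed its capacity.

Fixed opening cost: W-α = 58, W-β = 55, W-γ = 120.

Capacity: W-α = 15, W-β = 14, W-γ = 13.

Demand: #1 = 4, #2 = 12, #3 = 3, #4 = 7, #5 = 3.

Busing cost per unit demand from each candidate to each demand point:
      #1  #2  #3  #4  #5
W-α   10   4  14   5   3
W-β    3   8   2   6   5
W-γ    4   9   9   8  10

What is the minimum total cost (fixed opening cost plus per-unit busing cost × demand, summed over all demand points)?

Open {W-α, W-β}; cheapest assignment that respects the capacities:
  W-α (cap 15, load 15): #2, #5 — cost 12×4 + 3×3 = 57
  W-β (cap 14, load 14): #1, #3, #4 — cost 4×3 + 3×2 + 7×6 = 60
  Shipping 117, fixed 113 → total 230.
  Any other capacity-feasible assignment to {W-α, W-β} ships for at least 117.
Compare {W-α, W-β, W-γ}: its best feasible assignment gives total 350.
Every other set of open sites that can feasibly serve all demand totals ≥ 350 even under its best assignment. Minimum: 230.

230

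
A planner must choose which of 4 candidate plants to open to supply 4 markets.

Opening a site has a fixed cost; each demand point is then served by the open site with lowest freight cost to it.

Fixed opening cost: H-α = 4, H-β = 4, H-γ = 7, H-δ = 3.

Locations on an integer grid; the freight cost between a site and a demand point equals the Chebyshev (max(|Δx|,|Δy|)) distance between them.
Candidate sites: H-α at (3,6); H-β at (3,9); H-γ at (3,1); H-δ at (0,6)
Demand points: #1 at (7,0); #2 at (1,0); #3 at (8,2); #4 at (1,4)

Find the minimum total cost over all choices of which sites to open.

Open {H-γ}: assign each demand point to its cheapest open site.
  #1→H-γ 4, #2→H-γ 2, #3→H-γ 5, #4→H-γ 3
  freight cost 14, fixed 7 → total 21.
Compare {H-α}: freight cost 19 + fixed 4 = 23.
Compare {H-γ, H-δ}: freight cost 13 + fixed 10 = 23.
Compare {H-α, H-γ}: freight cost 13 + fixed 11 = 24.
All other subsets cost ≥ 23. Minimum total cost: 21.

21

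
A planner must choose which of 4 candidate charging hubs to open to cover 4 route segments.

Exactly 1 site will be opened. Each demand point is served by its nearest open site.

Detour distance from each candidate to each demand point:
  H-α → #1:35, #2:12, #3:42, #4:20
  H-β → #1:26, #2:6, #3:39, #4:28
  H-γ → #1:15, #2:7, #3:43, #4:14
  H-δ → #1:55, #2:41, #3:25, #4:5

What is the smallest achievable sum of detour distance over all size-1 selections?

79

Open {H-γ}.
  #1→H-γ 15, #2→H-γ 7, #3→H-γ 43, #4→H-γ 14  ⇒ total 79.
Compare {H-β}: total 99.
Compare {H-α}: total 109.
No size-1 selection does better; minimum is 79.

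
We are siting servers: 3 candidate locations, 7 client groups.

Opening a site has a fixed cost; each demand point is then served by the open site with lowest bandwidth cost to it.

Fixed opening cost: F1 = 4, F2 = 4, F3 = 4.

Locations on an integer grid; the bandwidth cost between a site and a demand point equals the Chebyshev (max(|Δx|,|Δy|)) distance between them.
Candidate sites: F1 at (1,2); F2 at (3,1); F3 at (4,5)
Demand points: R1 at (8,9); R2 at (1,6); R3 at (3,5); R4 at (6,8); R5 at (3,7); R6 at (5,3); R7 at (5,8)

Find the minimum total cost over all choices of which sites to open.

22

Open {F3}: assign each demand point to its cheapest open site.
  R1→F3 4, R2→F3 3, R3→F3 1, R4→F3 3, R5→F3 2, R6→F3 2, R7→F3 3
  bandwidth cost 18, fixed 4 → total 22.
Compare {F1, F3}: bandwidth cost 18 + fixed 8 = 26.
Compare {F2, F3}: bandwidth cost 18 + fixed 8 = 26.
Compare {F1, F2, F3}: bandwidth cost 18 + fixed 12 = 30.
All other subsets cost ≥ 26. Minimum total cost: 22.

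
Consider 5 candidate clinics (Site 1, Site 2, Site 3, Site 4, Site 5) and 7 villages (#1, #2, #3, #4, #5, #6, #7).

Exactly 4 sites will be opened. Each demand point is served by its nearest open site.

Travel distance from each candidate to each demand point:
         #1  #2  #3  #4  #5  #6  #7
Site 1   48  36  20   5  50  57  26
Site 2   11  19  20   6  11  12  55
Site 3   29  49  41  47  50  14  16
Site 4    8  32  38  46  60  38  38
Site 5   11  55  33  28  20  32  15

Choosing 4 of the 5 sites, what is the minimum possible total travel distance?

Open {Site 1, Site 2, Site 4, Site 5}.
  #1→Site 4 8, #2→Site 2 19, #3→Site 1 20, #4→Site 1 5, #5→Site 2 11, #6→Site 2 12, #7→Site 5 15  ⇒ total 90.
Compare {Site 1, Site 2, Site 3, Site 4}: total 91.
Compare {Site 2, Site 3, Site 4, Site 5}: total 91.
No size-4 selection does better; minimum is 90.

90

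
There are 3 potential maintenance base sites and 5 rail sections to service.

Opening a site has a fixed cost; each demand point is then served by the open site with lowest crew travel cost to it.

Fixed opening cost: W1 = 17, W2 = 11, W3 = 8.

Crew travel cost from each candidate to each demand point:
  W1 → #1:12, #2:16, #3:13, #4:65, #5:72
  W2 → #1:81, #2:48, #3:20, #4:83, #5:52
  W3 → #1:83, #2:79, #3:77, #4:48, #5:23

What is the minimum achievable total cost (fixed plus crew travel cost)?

Open {W1, W3}: assign each demand point to its cheapest open site.
  #1→W1 12, #2→W1 16, #3→W1 13, #4→W3 48, #5→W3 23
  crew travel cost 112, fixed 25 → total 137.
Compare {W1, W2, W3}: crew travel cost 112 + fixed 36 = 148.
Compare {W1, W2}: crew travel cost 158 + fixed 28 = 186.
Compare {W1}: crew travel cost 178 + fixed 17 = 195.
All other subsets cost ≥ 148. Minimum total cost: 137.

137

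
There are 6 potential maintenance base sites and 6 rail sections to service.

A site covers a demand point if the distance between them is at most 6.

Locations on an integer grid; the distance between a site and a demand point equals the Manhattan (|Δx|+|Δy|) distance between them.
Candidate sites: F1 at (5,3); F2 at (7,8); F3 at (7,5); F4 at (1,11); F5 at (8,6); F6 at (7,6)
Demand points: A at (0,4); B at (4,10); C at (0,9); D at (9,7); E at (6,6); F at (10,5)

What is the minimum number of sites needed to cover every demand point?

3

Coverage sets (demand points within 6 of each site):
  F1: {A, E}
  F2: {B, D, E, F}
  F3: {D, E, F}
  F4: {B, C}
  F5: {D, E, F}
  F6: {D, E, F}
No 2 sites suffice: every size-2 union leaves at least one demand point uncovered.
But {F1, F2, F4} covers everything, so the minimum is 3.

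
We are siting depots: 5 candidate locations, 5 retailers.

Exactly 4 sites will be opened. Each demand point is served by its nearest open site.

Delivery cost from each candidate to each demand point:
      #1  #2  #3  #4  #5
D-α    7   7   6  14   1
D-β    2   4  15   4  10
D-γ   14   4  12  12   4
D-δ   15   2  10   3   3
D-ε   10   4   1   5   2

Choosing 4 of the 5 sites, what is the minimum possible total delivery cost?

Open {D-α, D-β, D-δ, D-ε}.
  #1→D-β 2, #2→D-δ 2, #3→D-ε 1, #4→D-δ 3, #5→D-α 1  ⇒ total 9.
Compare {D-β, D-γ, D-δ, D-ε}: total 10.
Compare {D-α, D-β, D-γ, D-ε}: total 12.
No size-4 selection does better; minimum is 9.

9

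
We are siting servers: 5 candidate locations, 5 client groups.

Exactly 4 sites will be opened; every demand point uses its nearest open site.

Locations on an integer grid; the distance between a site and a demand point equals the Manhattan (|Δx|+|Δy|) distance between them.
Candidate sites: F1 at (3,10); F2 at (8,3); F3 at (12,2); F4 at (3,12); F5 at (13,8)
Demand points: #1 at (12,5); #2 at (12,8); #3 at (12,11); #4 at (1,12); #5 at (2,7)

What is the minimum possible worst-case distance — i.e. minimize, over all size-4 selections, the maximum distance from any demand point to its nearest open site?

Open {F1, F2, F3, F5}.
  Farthest demand point is #3 at distance 4 (to F5); all others are ≤ 4.
With {F1, F2, F4, F5} the worst case is 4.
With {F1, F3, F4, F5} the worst case is 4.
No size-4 selection achieves below 4.

4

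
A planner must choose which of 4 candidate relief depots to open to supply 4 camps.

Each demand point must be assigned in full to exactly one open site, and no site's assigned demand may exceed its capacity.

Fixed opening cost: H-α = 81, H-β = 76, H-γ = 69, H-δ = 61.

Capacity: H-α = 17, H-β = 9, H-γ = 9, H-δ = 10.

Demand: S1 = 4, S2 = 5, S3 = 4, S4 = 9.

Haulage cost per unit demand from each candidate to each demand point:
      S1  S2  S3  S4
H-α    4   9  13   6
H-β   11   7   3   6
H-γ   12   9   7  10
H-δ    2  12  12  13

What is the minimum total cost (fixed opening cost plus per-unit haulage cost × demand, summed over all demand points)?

274

Open {H-α, H-β}; cheapest assignment that respects the capacities:
  H-α (cap 17, load 13): S1, S4 — cost 4×4 + 9×6 = 70
  H-β (cap 9, load 9): S2, S3 — cost 5×7 + 4×3 = 47
  Shipping 117, fixed 157 → total 274.
  Any other capacity-feasible assignment to {H-α, H-β} ships for at least 117.
Compare {H-α, H-γ}: its best feasible assignment gives total 293.
Compare {H-α, H-δ}: its best feasible assignment gives total 297.
Every other set of open sites that can feasibly serve all demand totals ≥ 293 even under its best assignment. Minimum: 274.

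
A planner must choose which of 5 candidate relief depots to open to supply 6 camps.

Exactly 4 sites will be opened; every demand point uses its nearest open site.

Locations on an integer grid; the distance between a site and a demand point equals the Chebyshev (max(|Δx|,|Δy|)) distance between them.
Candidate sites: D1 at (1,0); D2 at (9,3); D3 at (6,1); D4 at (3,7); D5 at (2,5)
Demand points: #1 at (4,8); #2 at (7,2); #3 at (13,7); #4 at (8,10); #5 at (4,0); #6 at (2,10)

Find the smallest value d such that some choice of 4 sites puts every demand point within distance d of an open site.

Open {D1, D2, D3, D4}.
  Farthest demand point is #4 at distance 5 (to D4); all others are ≤ 5.
With {D1, D2, D4, D5} the worst case is 5.
With {D2, D3, D4, D5} the worst case is 5.
No size-4 selection achieves below 5.

5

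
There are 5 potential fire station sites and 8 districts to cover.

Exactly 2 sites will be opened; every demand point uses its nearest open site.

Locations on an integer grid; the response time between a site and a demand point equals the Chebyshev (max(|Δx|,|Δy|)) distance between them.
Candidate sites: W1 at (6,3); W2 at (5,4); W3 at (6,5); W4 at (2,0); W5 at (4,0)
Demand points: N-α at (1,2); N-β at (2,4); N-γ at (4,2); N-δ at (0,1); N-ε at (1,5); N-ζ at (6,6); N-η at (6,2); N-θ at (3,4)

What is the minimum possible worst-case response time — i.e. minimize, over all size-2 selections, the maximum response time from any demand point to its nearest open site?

4

Open {W2, W4}.
  Farthest demand point is N-ε at response time 4 (to W2); all others are ≤ 4.
With {W2, W5} the worst case is 4.
With {W1, W2} the worst case is 5.
No size-2 selection achieves below 4.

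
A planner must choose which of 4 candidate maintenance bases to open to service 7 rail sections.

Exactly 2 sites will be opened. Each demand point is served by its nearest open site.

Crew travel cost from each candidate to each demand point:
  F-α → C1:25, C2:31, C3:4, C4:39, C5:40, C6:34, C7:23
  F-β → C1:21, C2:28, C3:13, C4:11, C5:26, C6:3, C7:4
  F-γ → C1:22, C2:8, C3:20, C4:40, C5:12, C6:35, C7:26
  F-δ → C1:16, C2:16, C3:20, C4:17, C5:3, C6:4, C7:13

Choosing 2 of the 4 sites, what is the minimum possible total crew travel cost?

Open {F-β, F-δ}.
  C1→F-δ 16, C2→F-δ 16, C3→F-β 13, C4→F-β 11, C5→F-δ 3, C6→F-β 3, C7→F-β 4  ⇒ total 66.
Compare {F-β, F-γ}: total 72.
Compare {F-α, F-δ}: total 73.
No size-2 selection does better; minimum is 66.

66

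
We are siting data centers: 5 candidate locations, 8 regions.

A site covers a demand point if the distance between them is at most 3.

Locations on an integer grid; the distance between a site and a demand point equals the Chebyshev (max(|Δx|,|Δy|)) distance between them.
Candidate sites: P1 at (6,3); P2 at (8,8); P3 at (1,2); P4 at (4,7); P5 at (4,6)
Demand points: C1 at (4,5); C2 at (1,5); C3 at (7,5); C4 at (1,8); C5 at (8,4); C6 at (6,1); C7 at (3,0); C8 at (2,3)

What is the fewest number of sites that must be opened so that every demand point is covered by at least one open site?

Coverage sets (demand points within 3 of each site):
  P1: {C1, C3, C5, C6, C7}
  P2: {C3}
  P3: {C1, C2, C7, C8}
  P4: {C1, C2, C3, C4}
  P5: {C1, C2, C3, C4, C8}
No single site covers all 8 demand points.
But {P1, P5} covers everything, so the minimum is 2.

2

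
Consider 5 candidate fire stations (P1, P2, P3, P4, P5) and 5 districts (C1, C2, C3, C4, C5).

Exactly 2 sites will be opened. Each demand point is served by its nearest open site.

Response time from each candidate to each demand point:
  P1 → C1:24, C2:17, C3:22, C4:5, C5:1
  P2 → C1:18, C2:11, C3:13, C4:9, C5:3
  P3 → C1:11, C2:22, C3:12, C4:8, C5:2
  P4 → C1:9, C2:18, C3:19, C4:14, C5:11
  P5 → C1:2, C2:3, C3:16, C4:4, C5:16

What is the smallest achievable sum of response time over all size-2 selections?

23

Open {P3, P5}.
  C1→P5 2, C2→P5 3, C3→P3 12, C4→P5 4, C5→P3 2  ⇒ total 23.
Compare {P2, P5}: total 25.
Compare {P1, P5}: total 26.
No size-2 selection does better; minimum is 23.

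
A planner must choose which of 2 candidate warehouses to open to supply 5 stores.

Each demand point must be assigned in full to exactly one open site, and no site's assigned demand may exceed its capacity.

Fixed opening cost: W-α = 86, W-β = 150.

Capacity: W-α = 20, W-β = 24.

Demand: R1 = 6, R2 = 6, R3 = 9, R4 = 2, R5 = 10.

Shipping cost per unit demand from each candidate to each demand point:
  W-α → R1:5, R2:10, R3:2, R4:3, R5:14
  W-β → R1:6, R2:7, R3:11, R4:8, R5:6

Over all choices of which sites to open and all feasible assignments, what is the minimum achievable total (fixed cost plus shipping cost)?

392

Open {W-α, W-β}; cheapest assignment that respects the capacities:
  W-α (cap 20, load 17): R1, R3, R4 — cost 6×5 + 9×2 + 2×3 = 54
  W-β (cap 24, load 16): R2, R5 — cost 6×7 + 10×6 = 102
  Shipping 156, fixed 236 → total 392.
  Any other capacity-feasible assignment to {W-α, W-β} ships for at least 156.
Total demand is 33 and no other set of sites has combined capacity ≥ 33, so {W-α, W-β} is the only feasible choice of open sites. Minimum: 392.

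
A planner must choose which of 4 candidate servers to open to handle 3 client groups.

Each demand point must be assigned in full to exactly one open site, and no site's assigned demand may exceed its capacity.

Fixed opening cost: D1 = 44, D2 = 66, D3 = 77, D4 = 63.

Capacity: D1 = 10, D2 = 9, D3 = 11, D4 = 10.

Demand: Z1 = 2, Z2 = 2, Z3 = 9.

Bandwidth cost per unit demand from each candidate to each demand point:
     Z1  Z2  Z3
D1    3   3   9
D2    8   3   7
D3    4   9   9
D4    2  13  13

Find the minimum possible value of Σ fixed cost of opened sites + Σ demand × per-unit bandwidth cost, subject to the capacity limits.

185

Open {D1, D2}; cheapest assignment that respects the capacities:
  D1 (cap 10, load 4): Z1, Z2 — cost 2×3 + 2×3 = 12
  D2 (cap 9, load 9): Z3 — cost 9×7 = 63
  Shipping 75, fixed 110 → total 185.
  Any other capacity-feasible assignment to {D1, D2} ships for at least 75.
Compare {D1, D3}: its best feasible assignment gives total 214.
Compare {D1, D4}: its best feasible assignment gives total 218.
Every other set of open sites that can feasibly serve all demand totals ≥ 214 even under its best assignment. Minimum: 185.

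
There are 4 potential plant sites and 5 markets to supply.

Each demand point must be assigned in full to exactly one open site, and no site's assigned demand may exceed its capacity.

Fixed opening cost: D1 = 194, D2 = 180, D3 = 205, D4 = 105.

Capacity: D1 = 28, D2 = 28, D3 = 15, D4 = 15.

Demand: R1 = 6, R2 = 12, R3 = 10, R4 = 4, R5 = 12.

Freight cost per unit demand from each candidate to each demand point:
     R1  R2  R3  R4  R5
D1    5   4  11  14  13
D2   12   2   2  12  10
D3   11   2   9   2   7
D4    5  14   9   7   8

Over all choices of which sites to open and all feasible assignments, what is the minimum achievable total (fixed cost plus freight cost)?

640

Open {D1, D2}; cheapest assignment that respects the capacities:
  D1 (cap 28, load 18): R1, R2 — cost 6×5 + 12×4 = 78
  D2 (cap 28, load 26): R3, R4, R5 — cost 10×2 + 4×12 + 12×10 = 188
  Shipping 266, fixed 374 → total 640.
  Any other capacity-feasible assignment to {D1, D2} ships for at least 266.
Compare {D2, D3, D4}: its best feasible assignment gives total 676.
Compare {D1, D2, D4}: its best feasible assignment gives total 697.
Every other set of open sites that can feasibly serve all demand totals ≥ 676 even under its best assignment. Minimum: 640.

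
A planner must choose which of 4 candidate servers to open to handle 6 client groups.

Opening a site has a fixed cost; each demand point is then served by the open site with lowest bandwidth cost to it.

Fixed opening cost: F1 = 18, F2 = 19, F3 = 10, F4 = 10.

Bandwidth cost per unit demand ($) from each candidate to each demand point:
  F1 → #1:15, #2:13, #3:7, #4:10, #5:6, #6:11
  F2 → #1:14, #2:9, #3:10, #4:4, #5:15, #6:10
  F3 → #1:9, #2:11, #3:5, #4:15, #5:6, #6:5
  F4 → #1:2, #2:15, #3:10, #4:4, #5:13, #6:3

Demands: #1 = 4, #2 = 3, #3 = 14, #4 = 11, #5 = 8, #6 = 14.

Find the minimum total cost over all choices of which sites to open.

265

Open {F3, F4}: assign each demand point to its cheapest open site.
  #1→F4 4×2=8, #2→F3 3×11=33, #3→F3 14×5=70, #4→F4 11×4=44, #5→F3 8×6=48, #6→F4 14×3=42
  bandwidth cost 245, fixed 20 → total 265.
Compare {F2, F3, F4}: bandwidth cost 239 + fixed 39 = 278.
Compare {F1, F3, F4}: bandwidth cost 245 + fixed 38 = 283.
Compare {F1, F2, F3, F4}: bandwidth cost 239 + fixed 57 = 296.
All other subsets cost ≥ 278. Minimum total cost: 265.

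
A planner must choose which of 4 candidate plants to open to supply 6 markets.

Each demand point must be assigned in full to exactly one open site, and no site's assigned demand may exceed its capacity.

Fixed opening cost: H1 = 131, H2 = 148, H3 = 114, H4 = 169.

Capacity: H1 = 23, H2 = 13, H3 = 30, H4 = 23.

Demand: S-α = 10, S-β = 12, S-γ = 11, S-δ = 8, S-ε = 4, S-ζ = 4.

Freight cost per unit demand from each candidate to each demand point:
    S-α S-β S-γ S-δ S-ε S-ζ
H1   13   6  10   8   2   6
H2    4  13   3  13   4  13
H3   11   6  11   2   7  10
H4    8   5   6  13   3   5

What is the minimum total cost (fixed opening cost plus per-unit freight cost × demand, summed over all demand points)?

579

Open {H3, H4}; cheapest assignment that respects the capacities:
  H3 (cap 30, load 30): S-α, S-β, S-δ — cost 10×11 + 12×6 + 8×2 = 198
  H4 (cap 23, load 19): S-γ, S-ε, S-ζ — cost 11×6 + 4×3 + 4×5 = 98
  Shipping 296, fixed 283 → total 579.
  Any other capacity-feasible assignment to {H3, H4} ships for at least 296.
Compare {H1, H3}: its best feasible assignment gives total 585.
Compare {H1, H2, H3}: its best feasible assignment gives total 656.
Every other set of open sites that can feasibly serve all demand totals ≥ 585 even under its best assignment. Minimum: 579.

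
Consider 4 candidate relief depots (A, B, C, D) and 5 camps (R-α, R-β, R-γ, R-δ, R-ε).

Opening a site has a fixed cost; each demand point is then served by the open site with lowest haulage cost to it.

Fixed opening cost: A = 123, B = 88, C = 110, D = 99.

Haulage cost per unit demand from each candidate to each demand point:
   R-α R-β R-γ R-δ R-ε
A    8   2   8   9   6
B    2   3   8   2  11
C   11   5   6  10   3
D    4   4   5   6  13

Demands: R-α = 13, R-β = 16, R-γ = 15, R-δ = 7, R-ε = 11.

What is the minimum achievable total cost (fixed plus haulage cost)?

409

Open {B, C}: assign each demand point to its cheapest open site.
  R-α→B 13×2=26, R-β→B 16×3=48, R-γ→C 15×6=90, R-δ→B 7×2=14, R-ε→C 11×3=33
  haulage cost 211, fixed 198 → total 409.
Compare {B}: haulage cost 329 + fixed 88 = 417.
Compare {A, B}: haulage cost 258 + fixed 211 = 469.
Compare {B, D}: haulage cost 284 + fixed 187 = 471.
All other subsets cost ≥ 417. Minimum total cost: 409.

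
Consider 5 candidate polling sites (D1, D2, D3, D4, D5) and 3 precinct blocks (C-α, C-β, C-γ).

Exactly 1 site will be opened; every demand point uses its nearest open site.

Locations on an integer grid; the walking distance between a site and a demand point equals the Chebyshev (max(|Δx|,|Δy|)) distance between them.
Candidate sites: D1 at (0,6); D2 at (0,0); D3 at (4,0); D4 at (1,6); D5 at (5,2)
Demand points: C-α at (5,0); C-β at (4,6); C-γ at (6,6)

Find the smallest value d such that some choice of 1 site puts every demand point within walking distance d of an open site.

Open {D5}.
  Farthest demand point is C-β at walking distance 4 (to D5); all others are ≤ 4.
With {D1} the worst case is 6.
With {D2} the worst case is 6.
No size-1 selection achieves below 4.

4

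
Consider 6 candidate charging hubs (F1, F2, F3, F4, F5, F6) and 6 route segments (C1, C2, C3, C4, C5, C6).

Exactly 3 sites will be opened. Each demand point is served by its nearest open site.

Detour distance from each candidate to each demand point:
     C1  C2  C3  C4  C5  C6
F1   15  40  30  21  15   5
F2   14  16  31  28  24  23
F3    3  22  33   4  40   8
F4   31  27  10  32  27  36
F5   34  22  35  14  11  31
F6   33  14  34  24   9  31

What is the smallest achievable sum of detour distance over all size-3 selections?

Open {F3, F4, F6}.
  C1→F3 3, C2→F6 14, C3→F4 10, C4→F3 4, C5→F6 9, C6→F3 8  ⇒ total 48.
Compare {F3, F4, F5}: total 58.
Compare {F1, F3, F4}: total 59.
No size-3 selection does better; minimum is 48.

48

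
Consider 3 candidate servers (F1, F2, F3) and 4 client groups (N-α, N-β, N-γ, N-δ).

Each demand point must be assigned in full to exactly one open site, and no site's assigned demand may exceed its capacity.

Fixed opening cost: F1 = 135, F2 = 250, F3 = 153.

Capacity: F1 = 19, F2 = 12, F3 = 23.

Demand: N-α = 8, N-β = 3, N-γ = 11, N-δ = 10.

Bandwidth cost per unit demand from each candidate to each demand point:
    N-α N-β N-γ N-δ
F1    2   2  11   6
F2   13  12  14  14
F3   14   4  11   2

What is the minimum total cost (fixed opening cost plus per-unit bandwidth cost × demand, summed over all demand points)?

451

Open {F1, F3}; cheapest assignment that respects the capacities:
  F1 (cap 19, load 11): N-α, N-β — cost 8×2 + 3×2 = 22
  F3 (cap 23, load 21): N-γ, N-δ — cost 11×11 + 10×2 = 141
  Shipping 163, fixed 288 → total 451.
  Any other capacity-feasible assignment to {F1, F3} ships for at least 163.
Compare {F2, F3}: its best feasible assignment gives total 684.
Compare {F1, F2, F3}: its best feasible assignment gives total 701.
Every other set of open sites that can feasibly serve all demand totals ≥ 684 even under its best assignment. Minimum: 451.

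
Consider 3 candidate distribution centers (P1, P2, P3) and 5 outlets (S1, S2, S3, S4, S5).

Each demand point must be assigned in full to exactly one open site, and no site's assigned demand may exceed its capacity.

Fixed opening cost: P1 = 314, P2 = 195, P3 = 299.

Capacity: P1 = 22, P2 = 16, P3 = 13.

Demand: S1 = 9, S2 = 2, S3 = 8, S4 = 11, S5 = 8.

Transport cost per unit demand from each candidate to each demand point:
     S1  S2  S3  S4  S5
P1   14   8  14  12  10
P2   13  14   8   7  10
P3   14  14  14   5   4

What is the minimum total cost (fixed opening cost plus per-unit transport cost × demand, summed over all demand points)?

Open {P1, P2}; cheapest assignment that respects the capacities:
  P1 (cap 22, load 22): S1, S2, S4 — cost 9×14 + 2×8 + 11×12 = 274
  P2 (cap 16, load 16): S3, S5 — cost 8×8 + 8×10 = 144
  Shipping 418, fixed 509 → total 927.
  Any other capacity-feasible assignment to {P1, P2} ships for at least 418.
Compare {P1, P2, P3}: its best feasible assignment gives total 1149.
Every other set of open sites that can feasibly serve all demand totals ≥ 1149 even under its best assignment. Minimum: 927.

927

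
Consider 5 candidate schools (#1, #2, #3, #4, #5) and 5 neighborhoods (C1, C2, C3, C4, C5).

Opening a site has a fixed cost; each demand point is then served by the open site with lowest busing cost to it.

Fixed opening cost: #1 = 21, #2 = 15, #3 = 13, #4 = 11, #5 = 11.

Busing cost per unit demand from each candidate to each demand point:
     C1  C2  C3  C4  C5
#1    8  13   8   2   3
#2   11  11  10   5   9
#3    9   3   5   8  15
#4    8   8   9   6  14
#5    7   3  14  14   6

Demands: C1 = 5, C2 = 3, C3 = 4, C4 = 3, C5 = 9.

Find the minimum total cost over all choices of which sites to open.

136

Open {#1, #3}: assign each demand point to its cheapest open site.
  C1→#1 5×8=40, C2→#3 3×3=9, C3→#3 4×5=20, C4→#1 3×2=6, C5→#1 9×3=27
  busing cost 102, fixed 34 → total 136.
Compare {#1, #5}: busing cost 109 + fixed 32 = 141.
Compare {#1, #3, #5}: busing cost 97 + fixed 45 = 142.
Compare {#1, #3, #4}: busing cost 102 + fixed 45 = 147.
All other subsets cost ≥ 141. Minimum total cost: 136.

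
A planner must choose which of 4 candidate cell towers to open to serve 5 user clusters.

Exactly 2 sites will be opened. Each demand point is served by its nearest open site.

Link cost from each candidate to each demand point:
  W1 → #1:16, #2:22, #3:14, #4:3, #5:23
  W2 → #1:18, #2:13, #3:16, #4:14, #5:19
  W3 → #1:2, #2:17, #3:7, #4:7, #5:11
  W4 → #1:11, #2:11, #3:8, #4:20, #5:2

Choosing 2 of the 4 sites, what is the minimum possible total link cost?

Open {W3, W4}.
  #1→W3 2, #2→W4 11, #3→W3 7, #4→W3 7, #5→W4 2  ⇒ total 29.
Compare {W1, W4}: total 35.
Compare {W1, W3}: total 40.
No size-2 selection does better; minimum is 29.

29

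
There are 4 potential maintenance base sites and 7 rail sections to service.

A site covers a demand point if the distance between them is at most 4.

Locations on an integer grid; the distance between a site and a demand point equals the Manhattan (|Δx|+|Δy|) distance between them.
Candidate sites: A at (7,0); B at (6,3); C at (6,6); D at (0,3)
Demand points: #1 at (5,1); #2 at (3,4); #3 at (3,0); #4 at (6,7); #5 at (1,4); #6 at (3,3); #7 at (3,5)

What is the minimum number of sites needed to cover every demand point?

Coverage sets (demand points within 4 of each site):
  A: {#1, #3}
  B: {#1, #2, #4, #6}
  C: {#4, #7}
  D: {#2, #5, #6}
No 2 sites suffice: every size-2 union leaves at least one demand point uncovered.
But {A, C, D} covers everything, so the minimum is 3.

3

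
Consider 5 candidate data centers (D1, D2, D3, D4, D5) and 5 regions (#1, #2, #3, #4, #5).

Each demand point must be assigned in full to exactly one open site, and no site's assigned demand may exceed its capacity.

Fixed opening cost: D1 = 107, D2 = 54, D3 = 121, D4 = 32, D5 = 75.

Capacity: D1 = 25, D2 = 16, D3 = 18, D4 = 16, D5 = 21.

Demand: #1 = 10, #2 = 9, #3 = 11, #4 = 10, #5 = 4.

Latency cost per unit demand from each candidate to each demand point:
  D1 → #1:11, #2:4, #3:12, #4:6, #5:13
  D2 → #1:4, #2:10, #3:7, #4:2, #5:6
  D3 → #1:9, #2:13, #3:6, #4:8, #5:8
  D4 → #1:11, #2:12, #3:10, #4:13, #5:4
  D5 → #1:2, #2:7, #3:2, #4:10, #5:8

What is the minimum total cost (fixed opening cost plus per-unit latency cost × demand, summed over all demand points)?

Open {D2, D4, D5}; cheapest assignment that respects the capacities:
  D2 (cap 16, load 10): #4 — cost 10×2 = 20
  D4 (cap 16, load 13): #2, #5 — cost 9×12 + 4×4 = 124
  D5 (cap 21, load 21): #1, #3 — cost 10×2 + 11×2 = 42
  Shipping 186, fixed 161 → total 347.
  Any other capacity-feasible assignment to {D2, D4, D5} ships for at least 186.
Compare {D1, D2, D5}: its best feasible assignment gives total 358.
Compare {D1, D4, D5}: its best feasible assignment gives total 368.
Every other set of open sites that can feasibly serve all demand totals ≥ 358 even under its best assignment. Minimum: 347.

347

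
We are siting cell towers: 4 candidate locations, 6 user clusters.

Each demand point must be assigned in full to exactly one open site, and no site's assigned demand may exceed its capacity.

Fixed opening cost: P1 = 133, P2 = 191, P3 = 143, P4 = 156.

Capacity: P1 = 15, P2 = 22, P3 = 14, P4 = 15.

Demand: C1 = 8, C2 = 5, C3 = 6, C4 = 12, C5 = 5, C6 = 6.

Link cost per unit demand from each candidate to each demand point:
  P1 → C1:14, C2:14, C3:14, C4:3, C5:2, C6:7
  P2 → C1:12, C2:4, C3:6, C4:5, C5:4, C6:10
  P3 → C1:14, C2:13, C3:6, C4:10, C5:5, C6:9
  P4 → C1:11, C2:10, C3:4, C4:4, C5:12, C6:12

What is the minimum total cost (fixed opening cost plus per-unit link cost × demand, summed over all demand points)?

724

Open {P1, P2, P4}; cheapest assignment that respects the capacities:
  P1 (cap 15, load 11): C5, C6 — cost 5×2 + 6×7 = 52
  P2 (cap 22, load 17): C2, C4 — cost 5×4 + 12×5 = 80
  P4 (cap 15, load 14): C1, C3 — cost 8×11 + 6×4 = 112
  Shipping 244, fixed 480 → total 724.
  Any other capacity-feasible assignment to {P1, P2, P4} ships for at least 244.
Compare {P1, P2, P3}: its best feasible assignment gives total 729.
Compare {P2, P3, P4}: its best feasible assignment gives total 756.
Every other set of open sites that can feasibly serve all demand totals ≥ 729 even under its best assignment. Minimum: 724.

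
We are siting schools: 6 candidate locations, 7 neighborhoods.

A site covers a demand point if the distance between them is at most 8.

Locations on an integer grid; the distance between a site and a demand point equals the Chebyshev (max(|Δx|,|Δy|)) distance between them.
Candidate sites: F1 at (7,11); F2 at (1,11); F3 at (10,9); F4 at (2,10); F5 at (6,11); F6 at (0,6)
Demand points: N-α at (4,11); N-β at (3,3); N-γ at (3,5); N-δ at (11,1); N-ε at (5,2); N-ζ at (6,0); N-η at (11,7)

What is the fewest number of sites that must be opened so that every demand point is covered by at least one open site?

Coverage sets (demand points within 8 of each site):
  F1: {N-α, N-β, N-γ, N-η}
  F2: {N-α, N-β, N-γ}
  F3: {N-α, N-β, N-γ, N-δ, N-ε, N-η}
  F4: {N-α, N-β, N-γ, N-ε}
  F5: {N-α, N-β, N-γ, N-η}
  F6: {N-α, N-β, N-γ, N-ε, N-ζ}
No single site covers all 7 demand points.
But {F3, F6} covers everything, so the minimum is 2.

2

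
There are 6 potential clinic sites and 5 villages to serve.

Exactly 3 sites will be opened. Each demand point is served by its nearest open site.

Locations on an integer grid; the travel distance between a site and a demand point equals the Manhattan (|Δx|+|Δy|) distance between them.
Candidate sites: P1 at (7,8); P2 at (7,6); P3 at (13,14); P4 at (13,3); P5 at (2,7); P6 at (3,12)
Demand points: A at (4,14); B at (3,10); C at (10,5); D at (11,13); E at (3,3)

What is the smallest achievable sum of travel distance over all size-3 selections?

19

Open {P2, P3, P6}.
  A→P6 3, B→P6 2, C→P2 4, D→P3 3, E→P2 7  ⇒ total 19.
Compare {P3, P4, P6}: total 22.
Compare {P1, P3, P6}: total 23.
No size-3 selection does better; minimum is 19.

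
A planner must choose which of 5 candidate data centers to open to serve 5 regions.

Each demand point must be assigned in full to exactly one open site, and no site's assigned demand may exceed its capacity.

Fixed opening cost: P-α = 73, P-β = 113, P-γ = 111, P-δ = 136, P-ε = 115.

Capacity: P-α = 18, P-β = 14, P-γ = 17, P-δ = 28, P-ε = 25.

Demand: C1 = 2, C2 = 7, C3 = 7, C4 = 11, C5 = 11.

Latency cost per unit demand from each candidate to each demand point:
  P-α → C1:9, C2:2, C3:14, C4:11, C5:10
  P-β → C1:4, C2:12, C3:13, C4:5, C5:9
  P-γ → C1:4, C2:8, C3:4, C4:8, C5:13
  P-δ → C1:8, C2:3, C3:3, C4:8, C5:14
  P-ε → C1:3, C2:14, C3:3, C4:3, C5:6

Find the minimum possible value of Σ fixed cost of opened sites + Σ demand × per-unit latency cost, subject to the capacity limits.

372

Open {P-α, P-ε}; cheapest assignment that respects the capacities:
  P-α (cap 18, load 18): C2, C5 — cost 7×2 + 11×10 = 124
  P-ε (cap 25, load 20): C1, C3, C4 — cost 2×3 + 7×3 + 11×3 = 60
  Shipping 184, fixed 188 → total 372.
  Any other capacity-feasible assignment to {P-α, P-ε} ships for at least 184.
Compare {P-δ, P-ε}: its best feasible assignment gives total 398.
Compare {P-γ, P-ε}: its best feasible assignment gives total 415.
Every other set of open sites that can feasibly serve all demand totals ≥ 398 even under its best assignment. Minimum: 372.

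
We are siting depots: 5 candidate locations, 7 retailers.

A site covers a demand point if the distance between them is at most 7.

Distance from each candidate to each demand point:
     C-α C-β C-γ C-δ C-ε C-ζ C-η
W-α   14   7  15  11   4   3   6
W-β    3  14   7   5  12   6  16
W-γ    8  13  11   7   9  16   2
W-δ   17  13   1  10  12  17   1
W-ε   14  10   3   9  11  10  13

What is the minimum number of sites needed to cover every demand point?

Coverage sets (demand points within 7 of each site):
  W-α: {C-β, C-ε, C-ζ, C-η}
  W-β: {C-α, C-γ, C-δ, C-ζ}
  W-γ: {C-δ, C-η}
  W-δ: {C-γ, C-η}
  W-ε: {C-γ}
No single site covers all 7 demand points.
But {W-α, W-β} covers everything, so the minimum is 2.

2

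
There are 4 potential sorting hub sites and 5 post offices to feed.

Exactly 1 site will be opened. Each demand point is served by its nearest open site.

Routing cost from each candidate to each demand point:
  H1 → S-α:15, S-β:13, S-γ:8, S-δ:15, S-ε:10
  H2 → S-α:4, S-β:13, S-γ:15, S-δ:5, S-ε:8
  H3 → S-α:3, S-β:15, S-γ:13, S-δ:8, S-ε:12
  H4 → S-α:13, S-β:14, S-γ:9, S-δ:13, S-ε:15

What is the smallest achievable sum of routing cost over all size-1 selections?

45

Open {H2}.
  S-α→H2 4, S-β→H2 13, S-γ→H2 15, S-δ→H2 5, S-ε→H2 8  ⇒ total 45.
Compare {H3}: total 51.
Compare {H1}: total 61.
No size-1 selection does better; minimum is 45.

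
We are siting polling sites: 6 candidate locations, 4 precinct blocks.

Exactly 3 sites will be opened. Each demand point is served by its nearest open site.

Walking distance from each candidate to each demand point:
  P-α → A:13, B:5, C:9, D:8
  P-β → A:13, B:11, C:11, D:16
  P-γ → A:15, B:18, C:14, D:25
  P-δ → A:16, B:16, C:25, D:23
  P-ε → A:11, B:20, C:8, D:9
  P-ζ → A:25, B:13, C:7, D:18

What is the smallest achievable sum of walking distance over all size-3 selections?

31

Open {P-α, P-ε, P-ζ}.
  A→P-ε 11, B→P-α 5, C→P-ζ 7, D→P-α 8  ⇒ total 31.
Compare {P-α, P-β, P-ε}: total 32.
Compare {P-α, P-γ, P-ε}: total 32.
No size-3 selection does better; minimum is 31.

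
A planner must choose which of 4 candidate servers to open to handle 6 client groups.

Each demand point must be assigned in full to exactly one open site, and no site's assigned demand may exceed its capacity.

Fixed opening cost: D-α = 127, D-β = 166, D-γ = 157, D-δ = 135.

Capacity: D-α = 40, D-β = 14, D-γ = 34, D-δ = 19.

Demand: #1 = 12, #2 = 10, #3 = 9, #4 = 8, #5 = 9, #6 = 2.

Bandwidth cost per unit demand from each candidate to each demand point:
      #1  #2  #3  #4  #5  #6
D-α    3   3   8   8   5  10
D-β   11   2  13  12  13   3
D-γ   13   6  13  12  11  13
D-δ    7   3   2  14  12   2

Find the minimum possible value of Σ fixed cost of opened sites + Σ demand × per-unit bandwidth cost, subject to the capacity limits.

Open {D-α, D-δ}; cheapest assignment that respects the capacities:
  D-α (cap 40, load 39): #1, #2, #4, #5 — cost 12×3 + 10×3 + 8×8 + 9×5 = 175
  D-δ (cap 19, load 11): #3, #6 — cost 9×2 + 2×2 = 22
  Shipping 197, fixed 262 → total 459.
  Any other capacity-feasible assignment to {D-α, D-δ} ships for at least 197.
Compare {D-α, D-β}: its best feasible assignment gives total 536.
Compare {D-α, D-γ}: its best feasible assignment gives total 581.
Every other set of open sites that can feasibly serve all demand totals ≥ 536 even under its best assignment. Minimum: 459.

459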